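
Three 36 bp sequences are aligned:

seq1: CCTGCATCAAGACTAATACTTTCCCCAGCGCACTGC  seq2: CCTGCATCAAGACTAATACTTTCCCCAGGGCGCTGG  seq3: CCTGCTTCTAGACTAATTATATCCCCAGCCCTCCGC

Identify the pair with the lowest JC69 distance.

seq1 and seq2

seq1–seq2: 3/36 differ, p = 0.083, d = 0.088.
seq1–seq3: 8/36 differ, p = 0.222, d = 0.264.
seq2–seq3: 10/36 differ, p = 0.278, d = 0.347.
The smallest distance is between seq1 and seq2.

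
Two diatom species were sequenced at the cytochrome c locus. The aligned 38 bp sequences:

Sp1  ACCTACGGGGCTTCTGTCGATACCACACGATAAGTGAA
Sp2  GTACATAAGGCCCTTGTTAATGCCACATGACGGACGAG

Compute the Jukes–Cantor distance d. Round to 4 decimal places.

0.9074

The sequences differ at 20 of 38 sites, so p = 20/38 ≈ 0.526316.
d = −(3/4) ln(1 − 4p/3) = −0.75 ln(1 − 0.701755) = −0.75 ln(0.298245)
  = −0.75 × (-1.209840) = 0.907380 substitutions/site.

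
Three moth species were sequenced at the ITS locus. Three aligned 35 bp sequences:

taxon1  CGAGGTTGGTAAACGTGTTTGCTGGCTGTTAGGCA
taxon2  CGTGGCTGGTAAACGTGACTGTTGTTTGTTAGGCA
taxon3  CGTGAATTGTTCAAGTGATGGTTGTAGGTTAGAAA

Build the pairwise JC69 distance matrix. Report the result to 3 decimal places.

taxon1–taxon2: 7/35 sites differ → p = 0.2, d = −0.75 ln(1 − 0.266667) = 0.232617 ≈ 0.233.
taxon1–taxon3: 15/35 sites differ → p ≈ 0.428571, d = −0.75 ln(1 − 0.571428) = 0.635472 ≈ 0.635.
taxon2–taxon3: 12/35 sites differ → p ≈ 0.342857, d = −0.75 ln(1 − 0.457143) = 0.458182 ≈ 0.458.

d(taxon1,taxon2) = 0.233, d(taxon1,taxon3) = 0.635, d(taxon2,taxon3) = 0.458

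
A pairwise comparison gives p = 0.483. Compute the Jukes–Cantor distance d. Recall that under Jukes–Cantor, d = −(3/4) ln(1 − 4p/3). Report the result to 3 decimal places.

d = −(3/4) ln(1 − 4p/3) = −0.75 ln(1 − 0.644) = −0.75 ln(0.356)
  = −0.75 × (-1.032825) = 0.774619 substitutions/site.

0.775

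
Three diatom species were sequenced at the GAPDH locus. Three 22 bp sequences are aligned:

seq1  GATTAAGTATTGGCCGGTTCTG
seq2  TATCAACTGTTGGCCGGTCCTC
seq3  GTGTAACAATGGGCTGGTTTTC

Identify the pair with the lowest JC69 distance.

seq1–seq2: 6/22 differ, p = 0.273, d = 0.339.
seq1–seq3: 8/22 differ, p = 0.364, d = 0.497.
seq2–seq3: 10/22 differ, p = 0.455, d = 0.699.
The smallest distance is between seq1 and seq2.

seq1 and seq2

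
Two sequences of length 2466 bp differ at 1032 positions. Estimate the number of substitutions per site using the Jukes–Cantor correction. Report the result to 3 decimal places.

p = 1032/2466 ≈ 0.418491.
d = −(3/4) ln(1 − 4p/3) = −0.75 ln(1 − 0.557988) = −0.75 ln(0.442012)
  = −0.75 × (-0.816418) = 0.612314 substitutions/site.

0.612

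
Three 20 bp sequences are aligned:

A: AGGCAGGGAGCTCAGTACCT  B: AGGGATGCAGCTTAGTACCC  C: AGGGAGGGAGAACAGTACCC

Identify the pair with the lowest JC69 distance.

A–B: 5/20 differ, p = 0.250, d = 0.304.
A–C: 4/20 differ, p = 0.200, d = 0.233.
B–C: 5/20 differ, p = 0.250, d = 0.304.
The smallest distance is between A and C.

A and C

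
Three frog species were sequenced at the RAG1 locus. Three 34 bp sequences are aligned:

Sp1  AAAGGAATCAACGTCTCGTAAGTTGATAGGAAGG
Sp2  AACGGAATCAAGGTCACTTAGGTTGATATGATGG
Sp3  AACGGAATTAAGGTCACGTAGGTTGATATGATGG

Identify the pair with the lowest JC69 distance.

Sp1–Sp2: 7/34 differ, p = 0.206, d = 0.241.
Sp1–Sp3: 7/34 differ, p = 0.206, d = 0.241.
Sp2–Sp3: 2/34 differ, p = 0.059, d = 0.061.
The smallest distance is between Sp2 and Sp3.

Sp2 and Sp3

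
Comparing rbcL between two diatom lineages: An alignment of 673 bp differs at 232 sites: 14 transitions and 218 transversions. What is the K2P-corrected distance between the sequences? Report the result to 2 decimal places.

P = 14/673 ≈ 0.020802 and Q = 218/673 ≈ 0.323923.
Under the Kimura two-parameter model, d = −½ ln(1 − 2P − Q) − ¼ ln(1 − 2Q).
1 − 2P − Q = 0.634473, giving −½ ln(0.634473) = 0.227480.
1 − 2Q = 0.352154, giving −¼ ln(0.352154) = 0.260922.
d = 0.227480 + 0.260922 = 0.488402.

0.49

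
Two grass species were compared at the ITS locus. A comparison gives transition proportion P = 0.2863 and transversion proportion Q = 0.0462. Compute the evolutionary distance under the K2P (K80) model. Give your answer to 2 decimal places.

0.51

Under the Kimura two-parameter model, d = −½ ln(1 − 2P − Q) − ¼ ln(1 − 2Q).
1 − 2P − Q = 0.3812, giving −½ ln(0.3812) = 0.482216.
1 − 2Q = 0.9076, giving −¼ ln(0.9076) = 0.024238.
d = 0.482216 + 0.024238 = 0.506454.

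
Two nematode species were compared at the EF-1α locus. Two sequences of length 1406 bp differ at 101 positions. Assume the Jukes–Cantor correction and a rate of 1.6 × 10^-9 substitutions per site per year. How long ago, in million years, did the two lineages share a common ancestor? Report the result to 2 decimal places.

p = 101/1406 ≈ 0.071835.
d = −(3/4) ln(1 − 4p/3) = −0.75 ln(1 − 0.09578) = −0.75 ln(0.90422)
  = −0.75 × (-0.100683) = 0.075512 substitutions/site.
Under a molecular clock d = 2μt, so t = d/(2μ) = 0.075512 / (2 × 1.6 × 10^-9) = 23.60 million years.

23.60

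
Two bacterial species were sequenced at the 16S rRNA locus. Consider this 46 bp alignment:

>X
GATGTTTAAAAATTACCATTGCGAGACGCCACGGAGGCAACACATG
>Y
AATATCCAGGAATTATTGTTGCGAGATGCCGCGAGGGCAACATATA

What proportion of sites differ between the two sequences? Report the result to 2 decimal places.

0.33

The sequences differ at 15 of 46 positions.
p = 15/46 = 0.326086… ≈ 0.33 (to 2 d.p.).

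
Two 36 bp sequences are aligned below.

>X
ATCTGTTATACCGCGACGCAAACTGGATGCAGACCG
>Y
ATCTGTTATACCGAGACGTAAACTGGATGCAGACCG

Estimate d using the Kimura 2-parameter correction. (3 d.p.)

Of 36 sites, 1 differences are transitions and 1 are transversions, so P = 1/36 ≈ 0.027778 and Q = 1/36 ≈ 0.027778.
Under the Kimura two-parameter model, d = −½ ln(1 − 2P − Q) − ¼ ln(1 − 2Q).
1 − 2P − Q = 0.916666, giving −½ ln(0.916666) = 0.043506.
1 − 2Q = 0.944444, giving −¼ ln(0.944444) = 0.014290.
d = 0.043506 + 0.014290 = 0.057796.

0.058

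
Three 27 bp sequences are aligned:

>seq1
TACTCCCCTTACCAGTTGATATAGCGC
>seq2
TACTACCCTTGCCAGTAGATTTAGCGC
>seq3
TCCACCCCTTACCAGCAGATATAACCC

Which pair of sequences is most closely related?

seq1–seq2: 4/27 differ, p = 0.148, d = 0.165.
seq1–seq3: 6/27 differ, p = 0.222, d = 0.264.
seq2–seq3: 8/27 differ, p = 0.296, d = 0.377.
The smallest distance is between seq1 and seq2.

seq1 and seq2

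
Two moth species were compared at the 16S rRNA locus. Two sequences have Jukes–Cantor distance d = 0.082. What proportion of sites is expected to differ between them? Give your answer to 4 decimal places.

0.0777

p = (3/4)(1 − e^(−4d/3)) = 0.75 × (1 − e^(-0.109333)) = 0.75 × (1 − 0.896432) = 0.077676.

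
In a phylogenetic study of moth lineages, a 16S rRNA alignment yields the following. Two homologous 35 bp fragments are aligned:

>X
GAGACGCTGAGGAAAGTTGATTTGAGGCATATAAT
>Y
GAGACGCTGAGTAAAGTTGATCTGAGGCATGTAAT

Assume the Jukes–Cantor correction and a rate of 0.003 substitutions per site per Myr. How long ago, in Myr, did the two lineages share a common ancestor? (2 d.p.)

15.17

The sequences differ at 3 of 35 sites (12, 22, 31), so p = 3/35 ≈ 0.085714.
d = −(3/4) ln(1 − 4p/3) = −0.75 ln(1 − 0.114285) = −0.75 ln(0.885715)
  = −0.75 × (-0.121360) = 0.091020 substitutions/site.
Under a molecular clock d = 2μt, so t = d/(2μ) = 0.091020 / (2 × 0.003) = 15.17 Myr.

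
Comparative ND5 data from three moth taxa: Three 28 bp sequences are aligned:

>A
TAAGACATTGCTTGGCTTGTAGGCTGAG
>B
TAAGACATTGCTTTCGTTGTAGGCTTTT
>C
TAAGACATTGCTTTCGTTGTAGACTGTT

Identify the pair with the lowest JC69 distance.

B and C

A–B: 6/28 differ, p = 0.214, d = 0.252.
A–C: 6/28 differ, p = 0.214, d = 0.252.
B–C: 2/28 differ, p = 0.071, d = 0.075.
The smallest distance is between B and C.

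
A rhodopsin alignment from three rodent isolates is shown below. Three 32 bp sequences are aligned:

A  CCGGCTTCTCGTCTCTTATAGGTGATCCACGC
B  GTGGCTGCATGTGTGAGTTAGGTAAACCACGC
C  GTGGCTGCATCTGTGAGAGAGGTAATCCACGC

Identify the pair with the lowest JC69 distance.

A–B: 12/32 differ, p = 0.375, d = 0.520.
A–C: 12/32 differ, p = 0.375, d = 0.520.
B–C: 4/32 differ, p = 0.125, d = 0.137.
The smallest distance is between B and C.

B and C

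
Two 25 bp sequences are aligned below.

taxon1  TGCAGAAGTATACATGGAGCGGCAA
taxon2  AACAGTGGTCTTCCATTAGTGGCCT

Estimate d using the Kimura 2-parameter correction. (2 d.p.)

0.91

Of 25 sites, 3 differences are transitions and 10 are transversions, so P = 3/25 = 0.12 and Q = 10/25 = 0.4.
Under the Kimura two-parameter model, d = −½ ln(1 − 2P − Q) − ¼ ln(1 − 2Q).
1 − 2P − Q = 0.36, giving −½ ln(0.36) = 0.510826.
1 − 2Q = 0.2, giving −¼ ln(0.2) = 0.402359.
d = 0.510826 + 0.402359 = 0.913185.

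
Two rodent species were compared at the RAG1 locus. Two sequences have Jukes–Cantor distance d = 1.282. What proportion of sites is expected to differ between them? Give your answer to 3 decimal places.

0.614

p = (3/4)(1 − e^(−4d/3)) = 0.75 × (1 − e^(-1.709333)) = 0.75 × (1 − 0.180986) = 0.614261.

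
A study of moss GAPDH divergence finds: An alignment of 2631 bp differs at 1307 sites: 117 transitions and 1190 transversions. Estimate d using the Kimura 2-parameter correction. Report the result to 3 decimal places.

0.977

P = 117/2631 ≈ 0.04447 and Q = 1190/2631 ≈ 0.4523.
Under the Kimura two-parameter model, d = −½ ln(1 − 2P − Q) − ¼ ln(1 − 2Q).
1 − 2P − Q = 0.45876, giving −½ ln(0.45876) = 0.389614.
1 − 2Q = 0.0954, giving −¼ ln(0.0954) = 0.587419.
d = 0.389614 + 0.587419 = 0.977033.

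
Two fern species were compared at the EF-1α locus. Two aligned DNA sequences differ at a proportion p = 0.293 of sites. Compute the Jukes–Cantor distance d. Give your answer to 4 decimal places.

d = −(3/4) ln(1 − 4p/3) = −0.75 ln(1 − 0.390667) = −0.75 ln(0.609333)
  = −0.75 × (-0.495390) = 0.371543 substitutions/site.

0.3715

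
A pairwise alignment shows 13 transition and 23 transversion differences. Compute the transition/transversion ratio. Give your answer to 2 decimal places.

R = 13/23 = 0.565217… ≈ 0.57 (to 2 d.p.).

0.57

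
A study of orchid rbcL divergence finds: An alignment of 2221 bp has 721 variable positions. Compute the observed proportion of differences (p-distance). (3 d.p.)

0.325

p = 721/2221 = 0.324628… ≈ 0.325 (to 3 d.p.).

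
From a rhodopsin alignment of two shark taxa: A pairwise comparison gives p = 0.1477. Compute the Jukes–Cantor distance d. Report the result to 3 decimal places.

0.164

d = −(3/4) ln(1 − 4p/3) = −0.75 ln(1 − 0.196933) = −0.75 ln(0.803067)
  = −0.75 × (-0.219317) = 0.164488 substitutions/site.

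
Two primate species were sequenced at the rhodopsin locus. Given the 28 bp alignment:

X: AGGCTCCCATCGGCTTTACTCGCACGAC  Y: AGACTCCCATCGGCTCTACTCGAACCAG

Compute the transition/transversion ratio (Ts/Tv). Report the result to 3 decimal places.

Transitions are A↔G and C↔T; transversions are all other mismatches.
Transitions: 2. Transversions: 3.
R = 2/3 = 0.666666… ≈ 0.667 (to 3 d.p.).

0.667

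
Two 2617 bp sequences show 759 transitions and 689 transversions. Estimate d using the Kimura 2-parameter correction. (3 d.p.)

1.114

P = 759/2617 ≈ 0.290027 and Q = 689/2617 ≈ 0.263279.
Under the Kimura two-parameter model, d = −½ ln(1 − 2P − Q) − ¼ ln(1 − 2Q).
1 − 2P − Q = 0.156667, giving −½ ln(0.156667) = 0.926816.
1 − 2Q = 0.473442, giving −¼ ln(0.473442) = 0.186931.
d = 0.926816 + 0.186931 = 1.113747.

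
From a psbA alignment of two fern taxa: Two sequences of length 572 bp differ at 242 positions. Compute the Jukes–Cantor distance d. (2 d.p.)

p = 242/572 ≈ 0.423077.
d = −(3/4) ln(1 − 4p/3) = −0.75 ln(1 − 0.564103) = −0.75 ln(0.435897)
  = −0.75 × (-0.830349) = 0.622762 substitutions/site.

0.62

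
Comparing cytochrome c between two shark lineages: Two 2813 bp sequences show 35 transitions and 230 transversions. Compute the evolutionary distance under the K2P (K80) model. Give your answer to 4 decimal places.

0.1010

P = 35/2813 ≈ 0.012442 and Q = 230/2813 ≈ 0.081763.
Under the Kimura two-parameter model, d = −½ ln(1 − 2P − Q) − ¼ ln(1 − 2Q).
1 − 2P − Q = 0.893353, giving −½ ln(0.893353) = 0.056387.
1 − 2Q = 0.836474, giving −¼ ln(0.836474) = 0.044640.
d = 0.056387 + 0.044640 = 0.101027.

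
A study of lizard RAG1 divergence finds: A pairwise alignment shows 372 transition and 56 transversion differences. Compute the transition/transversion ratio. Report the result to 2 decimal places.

R = 372/56 = 6.642857… ≈ 6.64 (to 2 d.p.).

6.64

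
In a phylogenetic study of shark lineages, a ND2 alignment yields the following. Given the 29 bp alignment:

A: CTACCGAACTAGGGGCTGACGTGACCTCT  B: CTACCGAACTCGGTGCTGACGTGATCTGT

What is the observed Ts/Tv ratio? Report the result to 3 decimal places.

0.333

Transitions are A↔G and C↔T; transversions are all other mismatches.
Transitions: 1. Transversions: 3.
R = 1/3 = 0.333333… ≈ 0.333 (to 3 d.p.).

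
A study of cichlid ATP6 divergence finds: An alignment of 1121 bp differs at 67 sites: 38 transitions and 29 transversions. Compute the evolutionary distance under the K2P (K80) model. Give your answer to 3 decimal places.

0.062

P = 38/1121 ≈ 0.033898 and Q = 29/1121 ≈ 0.02587.
Under the Kimura two-parameter model, d = −½ ln(1 − 2P − Q) − ¼ ln(1 − 2Q).
1 − 2P − Q = 0.906334, giving −½ ln(0.906334) = 0.049174.
1 − 2Q = 0.94826, giving −¼ ln(0.94826) = 0.013282.
d = 0.049174 + 0.013282 = 0.062456.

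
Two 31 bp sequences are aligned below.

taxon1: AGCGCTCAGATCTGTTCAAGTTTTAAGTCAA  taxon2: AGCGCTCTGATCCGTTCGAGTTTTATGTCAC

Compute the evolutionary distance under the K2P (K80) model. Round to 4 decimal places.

Of 31 sites, 2 differences are transitions and 3 are transversions, so P = 2/31 ≈ 0.064516 and Q = 3/31 ≈ 0.096774.
Under the Kimura two-parameter model, d = −½ ln(1 − 2P − Q) − ¼ ln(1 − 2Q).
1 − 2P − Q = 0.774194, giving −½ ln(0.774194) = 0.127966.
1 − 2Q = 0.806452, giving −¼ ln(0.806452) = 0.053778.
d = 0.127966 + 0.053778 = 0.181744.

0.1817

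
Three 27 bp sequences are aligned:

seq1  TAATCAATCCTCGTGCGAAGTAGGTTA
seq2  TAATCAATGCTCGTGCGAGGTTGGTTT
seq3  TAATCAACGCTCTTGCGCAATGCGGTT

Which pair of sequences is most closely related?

seq1 and seq2

seq1–seq2: 4/27 differ, p = 0.148, d = 0.165.
seq1–seq3: 9/27 differ, p = 0.333, d = 0.441.
seq2–seq3: 8/27 differ, p = 0.296, d = 0.377.
The smallest distance is between seq1 and seq2.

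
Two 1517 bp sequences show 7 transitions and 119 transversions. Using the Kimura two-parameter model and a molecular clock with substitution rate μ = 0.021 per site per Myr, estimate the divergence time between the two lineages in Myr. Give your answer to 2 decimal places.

P = 7/1517 ≈ 0.004614 and Q = 119/1517 ≈ 0.078444.
Under the Kimura two-parameter model, d = −½ ln(1 − 2P − Q) − ¼ ln(1 − 2Q).
1 − 2P − Q = 0.912328, giving −½ ln(0.912328) = 0.045878.
1 − 2Q = 0.843112, giving −¼ ln(0.843112) = 0.042664.
d = 0.045878 + 0.042664 = 0.088542.
Under a molecular clock d = 2μt, so t = d/(2μ) = 0.088542 / (2 × 0.021) = 2.11 Myr.

2.11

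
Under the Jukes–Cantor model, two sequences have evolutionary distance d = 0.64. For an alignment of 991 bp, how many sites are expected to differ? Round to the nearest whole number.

427

Invert JC69: p = (3/4)(1 − e^(−4d/3)) = 0.75 × (1 − e^(-0.853333)) = 0.75 × (1 − 0.425993) = 0.430505.
Expected differing sites = pL ≈ 0.430505 × 991 = 426.630455 ≈ 427.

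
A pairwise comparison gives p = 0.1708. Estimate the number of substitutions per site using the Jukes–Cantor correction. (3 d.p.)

0.194

d = −(3/4) ln(1 − 4p/3) = −0.75 ln(1 − 0.227733) = −0.75 ln(0.772267)
  = −0.75 × (-0.258425) = 0.193819 substitutions/site.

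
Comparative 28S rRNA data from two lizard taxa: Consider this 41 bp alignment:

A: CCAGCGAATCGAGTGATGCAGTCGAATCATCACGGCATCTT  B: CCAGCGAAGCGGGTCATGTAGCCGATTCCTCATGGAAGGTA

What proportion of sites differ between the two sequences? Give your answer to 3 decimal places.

0.293

The sequences differ at 12 of 41 positions.
p = 12/41 = 0.292682… ≈ 0.293 (to 3 d.p.).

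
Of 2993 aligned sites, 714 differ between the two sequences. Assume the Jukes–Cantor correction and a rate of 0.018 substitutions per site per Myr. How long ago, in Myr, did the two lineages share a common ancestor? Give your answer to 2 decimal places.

p = 714/2993 ≈ 0.238557.
d = −(3/4) ln(1 − 4p/3) = −0.75 ln(1 − 0.318076) = −0.75 ln(0.681924)
  = −0.75 × (-0.382837) = 0.287128 substitutions/site.
Under a molecular clock d = 2μt, so t = d/(2μ) = 0.287128 / (2 × 0.018) = 7.98 Myr.

7.98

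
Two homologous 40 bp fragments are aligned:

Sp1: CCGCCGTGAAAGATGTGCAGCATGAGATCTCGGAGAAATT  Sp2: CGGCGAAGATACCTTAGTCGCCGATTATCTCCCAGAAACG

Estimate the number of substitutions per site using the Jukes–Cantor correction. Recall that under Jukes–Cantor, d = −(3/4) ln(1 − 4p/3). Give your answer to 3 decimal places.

0.824

The sequences differ at 20 of 40 sites, so p = 20/40 = 0.5.
d = −(3/4) ln(1 − 4p/3) = −0.75 ln(1 − 0.666667) = −0.75 ln(0.333333)
  = −0.75 × (-1.098613) = 0.823960 substitutions/site.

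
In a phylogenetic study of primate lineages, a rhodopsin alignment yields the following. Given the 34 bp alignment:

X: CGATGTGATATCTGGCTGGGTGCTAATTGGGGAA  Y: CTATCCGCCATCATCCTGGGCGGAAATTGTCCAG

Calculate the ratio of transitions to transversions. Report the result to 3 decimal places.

Transitions are A↔G and C↔T; transversions are all other mismatches.
Transitions: 4. Transversions: 11.
R = 4/11 = 0.363636… ≈ 0.364 (to 3 d.p.).

0.364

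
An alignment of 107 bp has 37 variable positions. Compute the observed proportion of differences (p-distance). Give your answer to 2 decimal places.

p = 37/107 = 0.345794… ≈ 0.35 (to 2 d.p.).

0.35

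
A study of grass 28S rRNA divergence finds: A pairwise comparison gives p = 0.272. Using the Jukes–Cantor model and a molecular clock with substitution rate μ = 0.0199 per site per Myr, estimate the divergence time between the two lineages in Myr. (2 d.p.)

8.49

d = −(3/4) ln(1 − 4p/3) = −0.75 ln(1 − 0.362667) = −0.75 ln(0.637333)
  = −0.75 × (-0.450463) = 0.337847 substitutions/site.
Under a molecular clock d = 2μt, so t = d/(2μ) = 0.337847 / (2 × 0.0199) = 8.49 Myr.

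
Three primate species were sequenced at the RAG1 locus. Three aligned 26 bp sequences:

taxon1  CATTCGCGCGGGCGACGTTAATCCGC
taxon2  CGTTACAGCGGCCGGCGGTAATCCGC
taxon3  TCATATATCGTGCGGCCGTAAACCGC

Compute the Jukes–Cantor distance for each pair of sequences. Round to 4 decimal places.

taxon1–taxon2: 7/26 sites differ → p ≈ 0.269231, d = −0.75 ln(1 − 0.358975) = 0.333515 ≈ 0.3335.
taxon1–taxon3: 12/26 sites differ → p ≈ 0.461538, d = −0.75 ln(1 − 0.615384) = 0.716632 ≈ 0.7166.
taxon2–taxon3: 9/26 sites differ → p ≈ 0.346154, d = −0.75 ln(1 − 0.461539) = 0.464280 ≈ 0.4643.

d(taxon1,taxon2) = 0.3335, d(taxon1,taxon3) = 0.7166, d(taxon2,taxon3) = 0.4643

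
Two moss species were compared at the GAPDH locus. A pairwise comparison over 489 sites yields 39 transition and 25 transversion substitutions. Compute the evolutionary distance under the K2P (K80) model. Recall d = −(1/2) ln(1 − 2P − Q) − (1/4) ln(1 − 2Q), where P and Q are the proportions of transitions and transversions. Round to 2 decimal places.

P = 39/489 ≈ 0.079755 and Q = 25/489 ≈ 0.051125.
Under the Kimura two-parameter model, d = −½ ln(1 − 2P − Q) − ¼ ln(1 − 2Q).
1 − 2P − Q = 0.789365, giving −½ ln(0.789365) = 0.118263.
1 − 2Q = 0.89775, giving −¼ ln(0.89775) = 0.026966.
d = 0.118263 + 0.026966 = 0.145229.

0.15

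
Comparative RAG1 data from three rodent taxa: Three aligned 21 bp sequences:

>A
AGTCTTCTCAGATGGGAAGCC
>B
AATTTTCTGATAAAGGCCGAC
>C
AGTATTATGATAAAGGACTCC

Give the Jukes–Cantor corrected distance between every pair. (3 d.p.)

A–B: 9/21 sites differ → p ≈ 0.428571, d = −0.75 ln(1 − 0.571428) = 0.635472 ≈ 0.635.
A–C: 8/21 sites differ → p ≈ 0.380952, d = −0.75 ln(1 − 0.507936) = 0.531860 ≈ 0.532.
B–C: 6/21 sites differ → p ≈ 0.285714, d = −0.75 ln(1 − 0.380952) = 0.359679 ≈ 0.360.

d(A,B) = 0.635, d(A,C) = 0.532, d(B,C) = 0.360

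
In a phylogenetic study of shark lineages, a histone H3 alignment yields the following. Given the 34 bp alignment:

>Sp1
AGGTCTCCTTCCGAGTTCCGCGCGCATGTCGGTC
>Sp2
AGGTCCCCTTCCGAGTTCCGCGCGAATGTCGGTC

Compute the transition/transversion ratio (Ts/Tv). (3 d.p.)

Transitions are A↔G and C↔T; transversions are all other mismatches.
Transitions: 1. Transversions: 1.
R = 1/1 = 1.000.

1.000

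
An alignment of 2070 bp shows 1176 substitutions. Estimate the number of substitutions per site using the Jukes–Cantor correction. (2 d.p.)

1.06

p = 1176/2070 ≈ 0.568116.
d = −(3/4) ln(1 − 4p/3) = −0.75 ln(1 − 0.757488) = −0.75 ln(0.242512)
  = −0.75 × (-1.416704) = 1.062528 substitutions/site.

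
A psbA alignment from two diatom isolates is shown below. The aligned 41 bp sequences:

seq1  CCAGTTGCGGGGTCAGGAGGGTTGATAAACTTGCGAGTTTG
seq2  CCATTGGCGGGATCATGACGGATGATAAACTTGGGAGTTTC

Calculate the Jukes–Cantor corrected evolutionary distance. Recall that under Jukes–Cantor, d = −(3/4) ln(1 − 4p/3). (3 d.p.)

0.226

The sequences differ at 8 of 41 sites (4, 6, 12, 16, 19, 22, 34, 41), so p = 8/41 ≈ 0.195122.
d = −(3/4) ln(1 − 4p/3) = −0.75 ln(1 − 0.260163) = −0.75 ln(0.739837)
  = −0.75 × (-0.301325) = 0.225994 substitutions/site.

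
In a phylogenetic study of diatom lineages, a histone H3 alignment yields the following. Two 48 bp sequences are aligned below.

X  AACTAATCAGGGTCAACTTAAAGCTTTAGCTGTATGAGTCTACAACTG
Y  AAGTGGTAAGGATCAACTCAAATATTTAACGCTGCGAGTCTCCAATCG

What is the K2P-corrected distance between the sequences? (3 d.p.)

Of 48 sites, 9 differences are transitions and 7 are transversions, so P = 9/48 = 0.1875 and Q = 7/48 ≈ 0.145833.
Under the Kimura two-parameter model, d = −½ ln(1 − 2P − Q) − ¼ ln(1 − 2Q).
1 − 2P − Q = 0.479167, giving −½ ln(0.479167) = 0.367853.
1 − 2Q = 0.708334, giving −¼ ln(0.708334) = 0.086210.
d = 0.367853 + 0.086210 = 0.454063.

0.454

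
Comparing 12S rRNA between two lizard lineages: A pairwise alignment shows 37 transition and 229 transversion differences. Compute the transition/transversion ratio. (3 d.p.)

R = 37/229 = 0.161572… ≈ 0.162 (to 3 d.p.).

0.162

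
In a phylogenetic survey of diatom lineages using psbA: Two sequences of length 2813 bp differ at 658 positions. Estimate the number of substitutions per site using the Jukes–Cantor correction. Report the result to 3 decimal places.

p = 658/2813 ≈ 0.233914.
d = −(3/4) ln(1 − 4p/3) = −0.75 ln(1 − 0.311885) = −0.75 ln(0.688115)
  = −0.75 × (-0.373799) = 0.280349 substitutions/site.

0.280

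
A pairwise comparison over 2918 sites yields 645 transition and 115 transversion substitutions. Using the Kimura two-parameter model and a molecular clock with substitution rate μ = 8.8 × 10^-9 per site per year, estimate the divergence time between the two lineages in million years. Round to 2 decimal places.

19.83

P = 645/2918 ≈ 0.221042 and Q = 115/2918 ≈ 0.039411.
Under the Kimura two-parameter model, d = −½ ln(1 − 2P − Q) − ¼ ln(1 − 2Q).
1 − 2P − Q = 0.518505, giving −½ ln(0.518505) = 0.328403.
1 − 2Q = 0.921178, giving −¼ ln(0.921178) = 0.020525.
d = 0.328403 + 0.020525 = 0.348928.
Under a molecular clock d = 2μt, so t = d/(2μ) = 0.348928 / (2 × 8.8 × 10^-9) = 19.83 million years.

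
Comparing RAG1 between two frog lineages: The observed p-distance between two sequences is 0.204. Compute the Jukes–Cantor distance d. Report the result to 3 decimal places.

0.238

d = −(3/4) ln(1 − 4p/3) = −0.75 ln(1 − 0.272) = −0.75 ln(0.728)
  = −0.75 × (-0.317454) = 0.238091 substitutions/site.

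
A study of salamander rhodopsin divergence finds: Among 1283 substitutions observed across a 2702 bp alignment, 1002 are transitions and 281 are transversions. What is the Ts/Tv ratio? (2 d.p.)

R = 1002/281 = 3.565836… ≈ 3.57 (to 2 d.p.).

3.57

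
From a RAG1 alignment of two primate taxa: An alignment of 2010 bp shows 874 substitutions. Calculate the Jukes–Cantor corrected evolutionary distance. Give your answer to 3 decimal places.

0.650

p = 874/2010 ≈ 0.434826.
d = −(3/4) ln(1 − 4p/3) = −0.75 ln(1 − 0.579768) = −0.75 ln(0.420232)
  = −0.75 × (-0.866948) = 0.650211 substitutions/site.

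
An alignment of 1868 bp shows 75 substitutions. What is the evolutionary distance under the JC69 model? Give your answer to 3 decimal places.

p = 75/1868 ≈ 0.04015.
d = −(3/4) ln(1 − 4p/3) = −0.75 ln(1 − 0.053533) = −0.75 ln(0.946467)
  = −0.75 × (-0.055019) = 0.041264 substitutions/site.

0.041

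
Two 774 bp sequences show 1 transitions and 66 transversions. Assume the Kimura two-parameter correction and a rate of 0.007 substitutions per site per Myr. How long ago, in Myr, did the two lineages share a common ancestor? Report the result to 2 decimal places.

P = 1/774 ≈ 0.001292 and Q = 66/774 ≈ 0.085271.
Under the Kimura two-parameter model, d = −½ ln(1 − 2P − Q) − ¼ ln(1 − 2Q).
1 − 2P − Q = 0.912145, giving −½ ln(0.912145) = 0.045978.
1 − 2Q = 0.829458, giving −¼ ln(0.829458) = 0.046746.
d = 0.045978 + 0.046746 = 0.092724.
Under a molecular clock d = 2μt, so t = d/(2μ) = 0.092724 / (2 × 0.007) = 6.62 Myr.

6.62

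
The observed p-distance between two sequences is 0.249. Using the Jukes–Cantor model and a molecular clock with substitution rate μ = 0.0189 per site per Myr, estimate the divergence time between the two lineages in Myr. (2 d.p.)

d = −(3/4) ln(1 − 4p/3) = −0.75 ln(1 − 0.332) = −0.75 ln(0.668)
  = −0.75 × (-0.403467) = 0.302600 substitutions/site.
Under a molecular clock d = 2μt, so t = d/(2μ) = 0.302600 / (2 × 0.0189) = 8.01 Myr.

8.01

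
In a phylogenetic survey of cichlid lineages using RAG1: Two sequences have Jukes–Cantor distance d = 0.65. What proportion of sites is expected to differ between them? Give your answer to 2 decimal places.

0.43

p = (3/4)(1 − e^(−4d/3)) = 0.75 × (1 − e^(-0.866667)) = 0.75 × (1 − 0.420350) = 0.434738.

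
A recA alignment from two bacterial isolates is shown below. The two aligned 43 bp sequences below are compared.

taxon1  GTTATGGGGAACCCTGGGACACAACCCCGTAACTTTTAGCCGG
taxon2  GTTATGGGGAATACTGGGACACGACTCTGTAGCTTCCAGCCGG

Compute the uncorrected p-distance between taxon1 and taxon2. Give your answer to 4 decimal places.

The sequences differ at 8 of 43 positions (sites 12, 13, 23, 26, 28, 32, 36, 37).
p = 8/43 = 0.186046… ≈ 0.1860 (to 4 d.p.).

0.1860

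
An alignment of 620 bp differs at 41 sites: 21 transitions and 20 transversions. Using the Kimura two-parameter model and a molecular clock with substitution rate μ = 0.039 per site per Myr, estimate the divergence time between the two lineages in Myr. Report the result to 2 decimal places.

P = 21/620 ≈ 0.033871 and Q = 20/620 ≈ 0.032258.
Under the Kimura two-parameter model, d = −½ ln(1 − 2P − Q) − ¼ ln(1 − 2Q).
1 − 2P − Q = 0.9, giving −½ ln(0.9) = 0.052680.
1 − 2Q = 0.935484, giving −¼ ln(0.935484) = 0.016673.
d = 0.052680 + 0.016673 = 0.069353.
Under a molecular clock d = 2μt, so t = d/(2μ) = 0.069353 / (2 × 0.039) = 0.89 Myr.

0.89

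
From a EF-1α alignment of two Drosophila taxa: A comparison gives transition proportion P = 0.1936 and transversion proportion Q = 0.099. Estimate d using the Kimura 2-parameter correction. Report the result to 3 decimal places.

Under the Kimura two-parameter model, d = −½ ln(1 − 2P − Q) − ¼ ln(1 − 2Q).
1 − 2P − Q = 0.5138, giving −½ ln(0.5138) = 0.332961.
1 − 2Q = 0.802, giving −¼ ln(0.802) = 0.055162.
d = 0.332961 + 0.055162 = 0.388123.

0.388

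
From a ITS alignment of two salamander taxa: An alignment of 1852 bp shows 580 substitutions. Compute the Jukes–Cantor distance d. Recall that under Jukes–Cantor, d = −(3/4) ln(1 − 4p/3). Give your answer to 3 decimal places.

p = 580/1852 ≈ 0.313175.
d = −(3/4) ln(1 − 4p/3) = −0.75 ln(1 − 0.417567) = −0.75 ln(0.582433)
  = −0.75 × (-0.540541) = 0.405406 substitutions/site.

0.405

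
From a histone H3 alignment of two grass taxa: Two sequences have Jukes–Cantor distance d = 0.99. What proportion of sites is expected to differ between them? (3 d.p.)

0.550

p = (3/4)(1 − e^(−4d/3)) = 0.75 × (1 − e^(-1.32)) = 0.75 × (1 − 0.267135) = 0.549649.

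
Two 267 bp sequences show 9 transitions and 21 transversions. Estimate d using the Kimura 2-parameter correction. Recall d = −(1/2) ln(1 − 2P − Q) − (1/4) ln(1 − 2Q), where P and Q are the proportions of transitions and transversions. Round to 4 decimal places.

0.1217

P = 9/267 ≈ 0.033708 and Q = 21/267 ≈ 0.078652.
Under the Kimura two-parameter model, d = −½ ln(1 − 2P − Q) − ¼ ln(1 − 2Q).
1 − 2P − Q = 0.853932, giving −½ ln(0.853932) = 0.078952.
1 − 2Q = 0.842696, giving −¼ ln(0.842696) = 0.042787.
d = 0.078952 + 0.042787 = 0.121739.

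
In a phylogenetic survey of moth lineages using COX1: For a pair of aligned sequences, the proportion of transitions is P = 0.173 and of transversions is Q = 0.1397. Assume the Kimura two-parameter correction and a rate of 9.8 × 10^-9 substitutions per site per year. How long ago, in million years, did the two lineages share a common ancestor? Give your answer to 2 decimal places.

Under the Kimura two-parameter model, d = −½ ln(1 − 2P − Q) − ¼ ln(1 − 2Q).
1 − 2P − Q = 0.5143, giving −½ ln(0.5143) = 0.332474.
1 − 2Q = 0.7206, giving −¼ ln(0.7206) = 0.081918.
d = 0.332474 + 0.081918 = 0.414392.
Under a molecular clock d = 2μt, so t = d/(2μ) = 0.414392 / (2 × 9.8 × 10^-9) = 21.14 million years.

21.14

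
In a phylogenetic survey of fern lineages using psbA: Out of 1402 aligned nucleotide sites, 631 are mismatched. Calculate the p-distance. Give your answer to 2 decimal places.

p = 631/1402 = 0.450071… ≈ 0.45 (to 2 d.p.).

0.45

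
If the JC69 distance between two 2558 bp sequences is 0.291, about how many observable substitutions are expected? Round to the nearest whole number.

617

Invert JC69: p = (3/4)(1 − e^(−4d/3)) = 0.75 × (1 − e^(-0.388)) = 0.75 × (1 − 0.678412) = 0.241191.
Expected differing sites = pL ≈ 0.241191 × 2558 = 616.966578 ≈ 617.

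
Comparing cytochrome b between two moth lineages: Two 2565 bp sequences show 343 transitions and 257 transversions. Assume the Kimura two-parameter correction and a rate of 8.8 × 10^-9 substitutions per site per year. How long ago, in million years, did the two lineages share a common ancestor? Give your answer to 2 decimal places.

16.20

P = 343/2565 ≈ 0.133723 and Q = 257/2565 ≈ 0.100195.
Under the Kimura two-parameter model, d = −½ ln(1 − 2P − Q) − ¼ ln(1 − 2Q).
1 − 2P − Q = 0.632359, giving −½ ln(0.632359) = 0.229149.
1 − 2Q = 0.79961, giving −¼ ln(0.79961) = 0.055908.
d = 0.229149 + 0.055908 = 0.285057.
Under a molecular clock d = 2μt, so t = d/(2μ) = 0.285057 / (2 × 8.8 × 10^-9) = 16.20 million years.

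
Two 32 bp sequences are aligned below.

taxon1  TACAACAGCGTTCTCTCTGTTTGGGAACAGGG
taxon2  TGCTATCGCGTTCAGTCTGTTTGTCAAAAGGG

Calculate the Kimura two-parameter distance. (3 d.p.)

Of 32 sites, 2 differences are transitions and 7 are transversions, so P = 2/32 = 0.0625 and Q = 7/32 = 0.21875.
Under the Kimura two-parameter model, d = −½ ln(1 − 2P − Q) − ¼ ln(1 − 2Q).
1 − 2P − Q = 0.65625, giving −½ ln(0.65625) = 0.210607.
1 − 2Q = 0.5625, giving −¼ ln(0.5625) = 0.143841.
d = 0.210607 + 0.143841 = 0.354448.

0.354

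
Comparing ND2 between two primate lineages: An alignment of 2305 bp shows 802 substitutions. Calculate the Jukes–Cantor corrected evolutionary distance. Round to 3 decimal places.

0.468

p = 802/2305 ≈ 0.347939.
d = −(3/4) ln(1 − 4p/3) = −0.75 ln(1 − 0.463919) = −0.75 ln(0.536081)
  = −0.75 × (-0.623470) = 0.467603 substitutions/site.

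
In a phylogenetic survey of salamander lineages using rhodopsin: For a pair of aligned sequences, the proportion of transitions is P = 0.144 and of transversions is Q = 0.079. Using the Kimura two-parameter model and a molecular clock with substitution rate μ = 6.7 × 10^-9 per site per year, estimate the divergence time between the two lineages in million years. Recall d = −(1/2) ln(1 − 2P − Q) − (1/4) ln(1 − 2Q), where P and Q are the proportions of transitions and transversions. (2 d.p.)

20.27

Under the Kimura two-parameter model, d = −½ ln(1 − 2P − Q) − ¼ ln(1 − 2Q).
1 − 2P − Q = 0.633, giving −½ ln(0.633) = 0.228642.
1 − 2Q = 0.842, giving −¼ ln(0.842) = 0.042994.
d = 0.228642 + 0.042994 = 0.271636.
Under a molecular clock d = 2μt, so t = d/(2μ) = 0.271636 / (2 × 6.7 × 10^-9) = 20.27 million years.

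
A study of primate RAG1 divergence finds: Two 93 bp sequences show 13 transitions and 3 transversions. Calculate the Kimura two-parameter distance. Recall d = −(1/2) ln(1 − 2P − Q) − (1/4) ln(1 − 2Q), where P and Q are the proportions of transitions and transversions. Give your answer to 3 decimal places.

P = 13/93 ≈ 0.139785 and Q = 3/93 ≈ 0.032258.
Under the Kimura two-parameter model, d = −½ ln(1 − 2P − Q) − ¼ ln(1 − 2Q).
1 − 2P − Q = 0.688172, giving −½ ln(0.688172) = 0.186858.
1 − 2Q = 0.935484, giving −¼ ln(0.935484) = 0.016673.
d = 0.186858 + 0.016673 = 0.203531.

0.204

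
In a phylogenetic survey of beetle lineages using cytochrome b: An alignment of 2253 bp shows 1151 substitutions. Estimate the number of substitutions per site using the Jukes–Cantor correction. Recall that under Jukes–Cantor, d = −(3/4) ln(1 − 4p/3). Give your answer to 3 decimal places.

p = 1151/2253 ≈ 0.510874.
d = −(3/4) ln(1 − 4p/3) = −0.75 ln(1 − 0.681165) = −0.75 ln(0.318835)
  = −0.75 × (-1.143082) = 0.857312 substitutions/site.

0.857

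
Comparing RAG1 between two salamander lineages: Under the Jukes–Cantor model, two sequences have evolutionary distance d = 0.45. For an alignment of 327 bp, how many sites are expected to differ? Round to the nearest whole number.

Invert JC69: p = (3/4)(1 − e^(−4d/3)) = 0.75 × (1 − e^(-0.6)) = 0.75 × (1 − 0.548812) = 0.338391.
Expected differing sites = pL ≈ 0.338391 × 327 = 110.653857 ≈ 111.

111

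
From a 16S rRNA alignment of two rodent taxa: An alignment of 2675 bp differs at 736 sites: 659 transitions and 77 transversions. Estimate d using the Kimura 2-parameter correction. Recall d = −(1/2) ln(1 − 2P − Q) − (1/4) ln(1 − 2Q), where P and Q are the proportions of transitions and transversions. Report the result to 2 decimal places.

0.38

P = 659/2675 ≈ 0.246355 and Q = 77/2675 ≈ 0.028785.
Under the Kimura two-parameter model, d = −½ ln(1 − 2P − Q) − ¼ ln(1 − 2Q).
1 − 2P − Q = 0.478505, giving −½ ln(0.478505) = 0.368544.
1 − 2Q = 0.94243, giving −¼ ln(0.94243) = 0.014823.
d = 0.368544 + 0.014823 = 0.383367.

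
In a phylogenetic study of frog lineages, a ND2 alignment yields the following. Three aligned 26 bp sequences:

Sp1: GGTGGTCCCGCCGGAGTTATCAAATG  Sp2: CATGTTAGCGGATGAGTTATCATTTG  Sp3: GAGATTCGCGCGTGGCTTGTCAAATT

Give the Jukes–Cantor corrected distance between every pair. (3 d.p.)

d(Sp1,Sp2) = 0.539, d(Sp1,Sp3) = 0.623, d(Sp2,Sp3) = 0.717

Sp1–Sp2: 10/26 sites differ → p ≈ 0.384615, d = −0.75 ln(1 − 0.51282) = 0.539341 ≈ 0.539.
Sp1–Sp3: 11/26 sites differ → p ≈ 0.423077, d = −0.75 ln(1 − 0.564103) = 0.622762 ≈ 0.623.
Sp2–Sp3: 12/26 sites differ → p ≈ 0.461538, d = −0.75 ln(1 − 0.615384) = 0.716632 ≈ 0.717.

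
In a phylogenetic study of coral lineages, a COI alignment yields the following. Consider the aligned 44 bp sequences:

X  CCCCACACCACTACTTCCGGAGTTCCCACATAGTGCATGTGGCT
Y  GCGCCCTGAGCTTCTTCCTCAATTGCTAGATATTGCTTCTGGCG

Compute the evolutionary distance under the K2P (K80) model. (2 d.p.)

0.61

Of 44 sites, 3 differences are transitions and 15 are transversions, so P = 3/44 ≈ 0.068182 and Q = 15/44 ≈ 0.340909.
Under the Kimura two-parameter model, d = −½ ln(1 − 2P − Q) − ¼ ln(1 − 2Q).
1 − 2P − Q = 0.522727, giving −½ ln(0.522727) = 0.324348.
1 − 2Q = 0.318182, giving −¼ ln(0.318182) = 0.286283.
d = 0.324348 + 0.286283 = 0.610631.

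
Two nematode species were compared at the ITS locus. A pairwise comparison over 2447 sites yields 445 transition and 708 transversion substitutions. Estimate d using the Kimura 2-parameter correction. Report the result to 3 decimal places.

P = 445/2447 ≈ 0.181855 and Q = 708/2447 ≈ 0.289334.
Under the Kimura two-parameter model, d = −½ ln(1 − 2P − Q) − ¼ ln(1 − 2Q).
1 − 2P − Q = 0.346956, giving −½ ln(0.346956) = 0.529279.
1 − 2Q = 0.421332, giving −¼ ln(0.421332) = 0.216084.
d = 0.529279 + 0.216084 = 0.745363.

0.745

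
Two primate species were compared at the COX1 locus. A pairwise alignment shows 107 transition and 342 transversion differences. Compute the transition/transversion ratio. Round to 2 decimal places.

0.31

R = 107/342 = 0.312865… ≈ 0.31 (to 2 d.p.).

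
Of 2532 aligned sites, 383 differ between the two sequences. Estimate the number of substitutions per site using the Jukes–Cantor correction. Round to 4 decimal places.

0.1689

p = 383/2532 ≈ 0.151264.
d = −(3/4) ln(1 − 4p/3) = −0.75 ln(1 − 0.201685) = −0.75 ln(0.798315)
  = −0.75 × (-0.225252) = 0.168939 substitutions/site.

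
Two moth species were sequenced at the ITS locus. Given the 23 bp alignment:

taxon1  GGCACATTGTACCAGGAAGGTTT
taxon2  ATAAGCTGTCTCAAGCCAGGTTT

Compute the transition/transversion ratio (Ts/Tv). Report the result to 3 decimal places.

Transitions are A↔G and C↔T; transversions are all other mismatches.
Transitions: 2. Transversions: 10.
R = 2/10 = 0.200.

0.200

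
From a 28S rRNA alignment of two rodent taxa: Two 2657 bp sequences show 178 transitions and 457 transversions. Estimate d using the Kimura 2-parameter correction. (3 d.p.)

0.288

P = 178/2657 ≈ 0.066993 and Q = 457/2657 ≈ 0.171998.
Under the Kimura two-parameter model, d = −½ ln(1 − 2P − Q) − ¼ ln(1 − 2Q).
1 − 2P − Q = 0.694016, giving −½ ln(0.694016) = 0.182630.
1 − 2Q = 0.656004, giving −¼ ln(0.656004) = 0.105397.
d = 0.182630 + 0.105397 = 0.288027.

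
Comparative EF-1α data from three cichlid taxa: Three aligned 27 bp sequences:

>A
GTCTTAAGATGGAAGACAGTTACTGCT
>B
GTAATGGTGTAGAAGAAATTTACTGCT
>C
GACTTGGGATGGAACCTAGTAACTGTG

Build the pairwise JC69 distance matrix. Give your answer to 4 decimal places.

d(A,B) = 0.4408, d(A,C) = 0.4408, d(B,C) = 0.7704

A–B: 9/27 sites differ → p ≈ 0.333333, d = −0.75 ln(1 − 0.444444) = 0.440839 ≈ 0.4408.
A–C: 9/27 sites differ → p ≈ 0.333333, d = −0.75 ln(1 − 0.444444) = 0.440839 ≈ 0.4408.
B–C: 13/27 sites differ → p ≈ 0.481481, d = −0.75 ln(1 − 0.641975) = 0.770364 ≈ 0.7704.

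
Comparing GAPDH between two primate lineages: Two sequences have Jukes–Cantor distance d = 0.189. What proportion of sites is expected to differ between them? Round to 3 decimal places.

0.167

p = (3/4)(1 − e^(−4d/3)) = 0.75 × (1 − e^(-0.252)) = 0.75 × (1 − 0.777245) = 0.167066.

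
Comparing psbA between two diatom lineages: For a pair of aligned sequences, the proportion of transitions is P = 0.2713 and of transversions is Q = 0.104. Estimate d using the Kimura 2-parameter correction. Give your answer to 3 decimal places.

Under the Kimura two-parameter model, d = −½ ln(1 − 2P − Q) − ¼ ln(1 − 2Q).
1 − 2P − Q = 0.3534, giving −½ ln(0.3534) = 0.520077.
1 − 2Q = 0.792, giving −¼ ln(0.792) = 0.058298.
d = 0.520077 + 0.058298 = 0.578375.

0.578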